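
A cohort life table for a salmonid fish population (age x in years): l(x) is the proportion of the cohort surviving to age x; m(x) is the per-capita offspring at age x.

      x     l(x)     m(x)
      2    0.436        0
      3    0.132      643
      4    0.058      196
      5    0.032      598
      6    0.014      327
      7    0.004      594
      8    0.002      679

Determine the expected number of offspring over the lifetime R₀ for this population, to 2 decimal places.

R₀ = Σ l(x) m(x):
  age 2: 0.436 × 0 = 0.0000
  age 3: 0.132 × 643 = 84.8760
  age 4: 0.058 × 196 = 11.3680
  age 5: 0.032 × 598 = 19.1360
  age 6: 0.014 × 327 = 4.5780
  age 7: 0.004 × 594 = 2.3760
  age 8: 0.002 × 679 = 1.3580
R₀ = 0.0000 + 84.8760 + 11.3680 + 19.1360 + 4.5780 + 2.3760 + 1.3580 = 123.6920

123.69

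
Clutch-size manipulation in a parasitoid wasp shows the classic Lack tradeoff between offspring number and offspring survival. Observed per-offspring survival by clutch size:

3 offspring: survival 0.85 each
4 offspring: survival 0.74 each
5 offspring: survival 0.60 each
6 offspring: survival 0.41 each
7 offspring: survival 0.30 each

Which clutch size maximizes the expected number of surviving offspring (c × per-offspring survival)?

Expected surviving offspring = c × s(c):
  c=3: 3 × 0.85 = 2.550
  c=4: 4 × 0.74 = 2.960
  c=5: 5 × 0.60 = 3.000
  c=6: 6 × 0.41 = 2.460
  c=7: 7 × 0.30 = 2.100
Maximum at c = 5 (3.000 surviving offspring).

5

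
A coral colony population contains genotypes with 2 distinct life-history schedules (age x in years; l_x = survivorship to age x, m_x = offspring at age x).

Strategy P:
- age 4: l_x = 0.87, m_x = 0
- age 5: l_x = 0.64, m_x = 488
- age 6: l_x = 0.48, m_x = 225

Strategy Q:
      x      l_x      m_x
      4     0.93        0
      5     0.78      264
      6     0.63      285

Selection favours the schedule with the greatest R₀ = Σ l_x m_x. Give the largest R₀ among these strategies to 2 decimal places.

Strategy P: R₀ = 0.87×0 + 0.64×488 + 0.48×225 = 420.3200
Strategy Q: R₀ = 0.93×0 + 0.78×264 + 0.63×285 = 385.4700
Highest R₀: strategy P with 420.3200.

420.32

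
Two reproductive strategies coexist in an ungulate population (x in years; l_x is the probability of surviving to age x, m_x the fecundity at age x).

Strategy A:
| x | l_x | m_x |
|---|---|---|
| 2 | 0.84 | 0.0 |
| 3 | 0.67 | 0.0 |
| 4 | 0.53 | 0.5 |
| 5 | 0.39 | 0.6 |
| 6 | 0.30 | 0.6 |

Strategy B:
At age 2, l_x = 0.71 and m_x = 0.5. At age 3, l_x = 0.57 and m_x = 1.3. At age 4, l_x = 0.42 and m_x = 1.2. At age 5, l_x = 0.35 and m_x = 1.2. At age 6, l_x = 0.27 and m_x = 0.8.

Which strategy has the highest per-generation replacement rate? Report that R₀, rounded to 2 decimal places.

Strategy A: R₀ = 0.84×0.0 + 0.67×0.0 + 0.53×0.5 + 0.39×0.6 + 0.30×0.6 = 0.6790
Strategy B: R₀ = 0.71×0.5 + 0.57×1.3 + 0.42×1.2 + 0.35×1.2 + 0.27×0.8 = 2.2360
Highest R₀: strategy B with 2.2360.

2.24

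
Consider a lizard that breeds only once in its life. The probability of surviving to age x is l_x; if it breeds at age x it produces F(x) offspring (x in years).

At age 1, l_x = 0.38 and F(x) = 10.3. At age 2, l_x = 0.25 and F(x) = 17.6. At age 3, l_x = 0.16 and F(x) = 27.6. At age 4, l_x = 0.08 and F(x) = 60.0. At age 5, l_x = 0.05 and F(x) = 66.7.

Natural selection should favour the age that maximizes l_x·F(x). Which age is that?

4

Expected offspring if breeding at age x = l_x × F(x):
  age 1: 0.38 × 10.3 = 3.914
  age 2: 0.25 × 17.6 = 4.400
  age 3: 0.16 × 27.6 = 4.416
  age 4: 0.08 × 60.0 = 4.800
  age 5: 0.05 × 66.7 = 3.335
Maximum at age 4 (4.800).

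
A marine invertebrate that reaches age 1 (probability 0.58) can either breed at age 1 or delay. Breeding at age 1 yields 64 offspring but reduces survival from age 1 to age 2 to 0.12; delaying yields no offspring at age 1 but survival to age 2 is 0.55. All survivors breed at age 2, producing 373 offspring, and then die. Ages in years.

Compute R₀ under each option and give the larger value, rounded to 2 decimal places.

118.99

breed at age 1: R₀ = 0.58 × (64 + 0.12 × 373) = 0.58 × 108.7600 = 63.0808
delay to age 2: R₀ = 0.58 × (0.55 × 373) = 0.58 × 205.1500 = 118.9870
Higher: delay to age 2 (118.9870).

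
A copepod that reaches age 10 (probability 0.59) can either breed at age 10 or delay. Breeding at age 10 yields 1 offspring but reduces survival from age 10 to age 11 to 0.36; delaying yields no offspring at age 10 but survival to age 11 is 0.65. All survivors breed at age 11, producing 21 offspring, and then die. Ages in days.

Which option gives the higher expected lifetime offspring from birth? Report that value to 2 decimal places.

breed at age 10: R₀ = 0.59 × (1 + 0.36 × 21) = 0.59 × 8.5600 = 5.0504
delay to age 11: R₀ = 0.59 × (0.65 × 21) = 0.59 × 13.6500 = 8.0535
Higher: delay to age 11 (8.0535).

8.05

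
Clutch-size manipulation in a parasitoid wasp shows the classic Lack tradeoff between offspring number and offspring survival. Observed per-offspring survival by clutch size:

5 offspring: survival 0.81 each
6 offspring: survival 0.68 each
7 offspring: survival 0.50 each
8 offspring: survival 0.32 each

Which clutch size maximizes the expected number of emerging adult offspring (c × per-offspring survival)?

6

Expected emerging adult offspring = c × s(c):
  c=5: 5 × 0.81 = 4.050
  c=6: 6 × 0.68 = 4.080
  c=7: 7 × 0.50 = 3.500
  c=8: 8 × 0.32 = 2.560
Maximum at c = 6 (4.080 emerging adult offspring).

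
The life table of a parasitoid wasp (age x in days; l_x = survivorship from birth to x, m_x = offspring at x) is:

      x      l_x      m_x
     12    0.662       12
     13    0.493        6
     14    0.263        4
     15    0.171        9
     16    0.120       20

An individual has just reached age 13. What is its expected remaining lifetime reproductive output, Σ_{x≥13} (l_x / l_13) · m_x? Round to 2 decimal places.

16.12

l_13 = 0.493. Conditional survival from age 13 to x is l_x / l_13.
  x=13: (0.493/0.493) × 6 = 6.0000
  x=14: (0.263/0.493) × 4 = 2.1339
  x=15: (0.171/0.493) × 9 = 3.1217
  x=16: (0.120/0.493) × 20 = 4.8682
Sum = 6.0000 + 2.1339 + 3.1217 + 4.8682 = 16.1237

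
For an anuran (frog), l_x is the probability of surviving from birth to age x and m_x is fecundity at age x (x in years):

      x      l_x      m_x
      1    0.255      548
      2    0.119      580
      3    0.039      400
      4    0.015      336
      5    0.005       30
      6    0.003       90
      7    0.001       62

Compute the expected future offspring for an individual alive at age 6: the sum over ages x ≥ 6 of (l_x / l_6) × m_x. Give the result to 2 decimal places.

l_6 = 0.003. Conditional survival from age 6 to x is l_x / l_6.
  x=6: (0.003/0.003) × 90 = 90.0000
  x=7: (0.001/0.003) × 62 = 20.6667
Sum = 90.0000 + 20.6667 = 110.6667

110.67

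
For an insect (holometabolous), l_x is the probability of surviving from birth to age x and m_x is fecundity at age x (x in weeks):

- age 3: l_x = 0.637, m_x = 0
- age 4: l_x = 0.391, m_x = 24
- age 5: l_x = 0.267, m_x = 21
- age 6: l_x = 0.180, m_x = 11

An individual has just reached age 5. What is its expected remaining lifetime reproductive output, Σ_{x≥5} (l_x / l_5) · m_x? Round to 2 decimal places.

l_5 = 0.267. Conditional survival from age 5 to x is l_x / l_5.
  x=5: (0.267/0.267) × 21 = 21.0000
  x=6: (0.180/0.267) × 11 = 7.4157
Sum = 21.0000 + 7.4157 = 28.4157

28.42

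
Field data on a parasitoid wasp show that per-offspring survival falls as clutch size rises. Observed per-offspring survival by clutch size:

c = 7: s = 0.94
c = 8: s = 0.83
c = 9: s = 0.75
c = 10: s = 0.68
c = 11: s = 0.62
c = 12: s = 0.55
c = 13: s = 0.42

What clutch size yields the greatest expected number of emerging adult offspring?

Expected emerging adult offspring = c × s(c):
  c=7: 7 × 0.94 = 6.580
  c=8: 8 × 0.83 = 6.640
  c=9: 9 × 0.75 = 6.750
  c=10: 10 × 0.68 = 6.800
  c=11: 11 × 0.62 = 6.820
  c=12: 12 × 0.55 = 6.600
  c=13: 13 × 0.42 = 5.460
Maximum at c = 11 (6.820 emerging adult offspring).

11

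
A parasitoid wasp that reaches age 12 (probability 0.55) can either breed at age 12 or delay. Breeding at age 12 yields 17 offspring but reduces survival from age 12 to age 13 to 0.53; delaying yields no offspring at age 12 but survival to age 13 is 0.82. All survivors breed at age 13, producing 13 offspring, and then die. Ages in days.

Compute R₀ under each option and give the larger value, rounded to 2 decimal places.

13.14

breed at age 12: R₀ = 0.55 × (17 + 0.53 × 13) = 0.55 × 23.8900 = 13.1395
delay to age 13: R₀ = 0.55 × (0.82 × 13) = 0.55 × 10.6600 = 5.8630
Higher: breed at age 12 (13.1395).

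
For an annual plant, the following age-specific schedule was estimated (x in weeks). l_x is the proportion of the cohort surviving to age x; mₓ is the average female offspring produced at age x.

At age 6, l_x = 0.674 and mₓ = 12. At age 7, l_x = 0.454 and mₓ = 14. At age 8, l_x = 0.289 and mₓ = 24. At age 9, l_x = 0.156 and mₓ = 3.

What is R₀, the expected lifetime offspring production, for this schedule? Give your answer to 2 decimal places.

R₀ = Σ l_x mₓ:
  age 6: 0.674 × 12 = 8.0880
  age 7: 0.454 × 14 = 6.3560
  age 8: 0.289 × 24 = 6.9360
  age 9: 0.156 × 3 = 0.4680
R₀ = 8.0880 + 6.3560 + 6.9360 + 0.4680 = 21.8480

21.85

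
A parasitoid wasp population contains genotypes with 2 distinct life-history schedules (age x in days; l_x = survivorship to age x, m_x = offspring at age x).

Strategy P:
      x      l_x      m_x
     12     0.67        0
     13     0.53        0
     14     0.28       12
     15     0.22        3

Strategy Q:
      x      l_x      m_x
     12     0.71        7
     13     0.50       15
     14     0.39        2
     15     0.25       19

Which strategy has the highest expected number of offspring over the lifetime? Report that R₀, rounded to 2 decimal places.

18.00

Strategy P: R₀ = 0.67×0 + 0.53×0 + 0.28×12 + 0.22×3 = 4.0200
Strategy Q: R₀ = 0.71×7 + 0.50×15 + 0.39×2 + 0.25×19 = 18.0000
Highest R₀: strategy Q with 18.0000.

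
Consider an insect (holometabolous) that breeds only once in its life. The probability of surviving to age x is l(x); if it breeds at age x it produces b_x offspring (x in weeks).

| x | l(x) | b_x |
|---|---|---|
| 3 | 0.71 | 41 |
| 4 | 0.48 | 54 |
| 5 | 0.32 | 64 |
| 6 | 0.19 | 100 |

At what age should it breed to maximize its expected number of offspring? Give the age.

Expected offspring if breeding at age x = l(x) × b_x:
  age 3: 0.71 × 41 = 29.110
  age 4: 0.48 × 54 = 25.920
  age 5: 0.32 × 64 = 20.480
  age 6: 0.19 × 100 = 19.000
Maximum at age 3 (29.110).

3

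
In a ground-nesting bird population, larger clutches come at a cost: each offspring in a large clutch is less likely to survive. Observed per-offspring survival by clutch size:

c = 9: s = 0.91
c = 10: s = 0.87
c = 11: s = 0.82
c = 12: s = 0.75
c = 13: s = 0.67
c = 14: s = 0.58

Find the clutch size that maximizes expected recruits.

11

Expected recruits = c × s(c):
  c=9: 9 × 0.91 = 8.190
  c=10: 10 × 0.87 = 8.700
  c=11: 11 × 0.82 = 9.020
  c=12: 12 × 0.75 = 9.000
  c=13: 13 × 0.67 = 8.710
  c=14: 14 × 0.58 = 8.120
Maximum at c = 11 (9.020 recruits).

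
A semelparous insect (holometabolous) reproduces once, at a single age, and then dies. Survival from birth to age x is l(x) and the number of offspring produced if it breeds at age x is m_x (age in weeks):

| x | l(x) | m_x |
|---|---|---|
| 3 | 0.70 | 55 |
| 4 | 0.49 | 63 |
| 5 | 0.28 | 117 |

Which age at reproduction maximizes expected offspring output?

Expected offspring if breeding at age x = l(x) × m_x:
  age 3: 0.70 × 55 = 38.500
  age 4: 0.49 × 63 = 30.870
  age 5: 0.28 × 117 = 32.760
Maximum at age 3 (38.500).

3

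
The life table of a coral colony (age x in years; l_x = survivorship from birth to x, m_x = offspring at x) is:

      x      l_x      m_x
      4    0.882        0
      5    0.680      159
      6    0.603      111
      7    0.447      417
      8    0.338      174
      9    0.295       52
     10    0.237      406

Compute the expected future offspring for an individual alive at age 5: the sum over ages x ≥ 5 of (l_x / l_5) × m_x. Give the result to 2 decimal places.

l_5 = 0.680. Conditional survival from age 5 to x is l_x / l_5.
  x=5: (0.680/0.680) × 159 = 159.0000
  x=6: (0.603/0.680) × 111 = 98.4309
  x=7: (0.447/0.680) × 417 = 274.1162
  x=8: (0.338/0.680) × 174 = 86.4882
  x=9: (0.295/0.680) × 52 = 22.5588
  x=10: (0.237/0.680) × 406 = 141.5029
Sum = 159.0000 + 98.4309 + 274.1162 + 86.4882 + 22.5588 + 141.5029 = 782.0971

782.10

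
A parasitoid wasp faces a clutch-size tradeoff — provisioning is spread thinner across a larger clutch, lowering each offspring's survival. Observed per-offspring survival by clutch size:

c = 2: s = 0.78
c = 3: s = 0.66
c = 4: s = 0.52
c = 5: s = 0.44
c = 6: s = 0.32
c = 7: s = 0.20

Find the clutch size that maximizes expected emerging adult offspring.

Expected emerging adult offspring = c × s(c):
  c=2: 2 × 0.78 = 1.560
  c=3: 3 × 0.66 = 1.980
  c=4: 4 × 0.52 = 2.080
  c=5: 5 × 0.44 = 2.200
  c=6: 6 × 0.32 = 1.920
  c=7: 7 × 0.20 = 1.400
Maximum at c = 5 (2.200 emerging adult offspring).

5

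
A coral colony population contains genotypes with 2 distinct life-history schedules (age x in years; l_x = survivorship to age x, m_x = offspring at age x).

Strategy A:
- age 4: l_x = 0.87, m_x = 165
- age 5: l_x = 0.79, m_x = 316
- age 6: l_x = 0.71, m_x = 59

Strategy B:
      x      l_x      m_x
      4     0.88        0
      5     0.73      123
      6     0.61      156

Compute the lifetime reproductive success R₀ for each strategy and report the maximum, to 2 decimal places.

Strategy A: R₀ = 0.87×165 + 0.79×316 + 0.71×59 = 435.0800
Strategy B: R₀ = 0.88×0 + 0.73×123 + 0.61×156 = 184.9500
Highest R₀: strategy A with 435.0800.

435.08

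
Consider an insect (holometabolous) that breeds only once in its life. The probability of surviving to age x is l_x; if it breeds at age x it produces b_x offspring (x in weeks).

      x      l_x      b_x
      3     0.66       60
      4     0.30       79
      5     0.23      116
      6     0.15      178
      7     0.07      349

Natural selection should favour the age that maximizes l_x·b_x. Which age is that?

3

Expected offspring if breeding at age x = l_x × b_x:
  age 3: 0.66 × 60 = 39.600
  age 4: 0.30 × 79 = 23.700
  age 5: 0.23 × 116 = 26.680
  age 6: 0.15 × 178 = 26.700
  age 7: 0.07 × 349 = 24.430
Maximum at age 3 (39.600).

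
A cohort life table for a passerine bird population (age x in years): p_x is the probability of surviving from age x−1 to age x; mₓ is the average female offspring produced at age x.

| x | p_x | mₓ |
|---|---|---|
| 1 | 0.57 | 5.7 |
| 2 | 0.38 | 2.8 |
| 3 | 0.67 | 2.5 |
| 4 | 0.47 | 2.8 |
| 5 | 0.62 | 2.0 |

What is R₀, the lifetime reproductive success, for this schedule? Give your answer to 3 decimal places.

Survivorship from birth: l_x = p_1·p_2·…·p_x.
  l_1 = 0.57000
  l_2 = 0.21660
  l_3 = 0.14512
  l_4 = 0.06821
  l_5 = 0.04229
R₀ = Σ l_x mₓ:
  age 1: 0.57000 × 5.7 = 3.2490
  age 2: 0.21660 × 2.8 = 0.6065
  age 3: 0.14512 × 2.5 = 0.3628
  age 4: 0.06821 × 2.8 = 0.1910
  age 5: 0.04229 × 2.0 = 0.0846
R₀ = 3.2490 + 0.6065 + 0.3628 + 0.1910 + 0.0846 = 4.4938

4.494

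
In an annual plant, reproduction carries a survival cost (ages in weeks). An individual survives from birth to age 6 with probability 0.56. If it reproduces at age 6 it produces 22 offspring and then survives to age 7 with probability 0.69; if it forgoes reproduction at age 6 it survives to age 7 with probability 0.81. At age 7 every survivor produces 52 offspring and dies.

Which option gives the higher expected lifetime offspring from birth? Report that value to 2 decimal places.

32.41

breed at age 6: R₀ = 0.56 × (22 + 0.69 × 52) = 0.56 × 57.8800 = 32.4128
delay to age 7: R₀ = 0.56 × (0.81 × 52) = 0.56 × 42.1200 = 23.5872
Higher: breed at age 6 (32.4128).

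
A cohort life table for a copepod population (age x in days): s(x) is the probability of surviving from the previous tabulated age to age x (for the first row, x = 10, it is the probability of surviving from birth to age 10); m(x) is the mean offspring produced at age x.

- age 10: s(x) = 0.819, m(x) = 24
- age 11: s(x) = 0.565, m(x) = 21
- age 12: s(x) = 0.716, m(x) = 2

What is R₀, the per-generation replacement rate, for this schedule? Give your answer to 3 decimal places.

Survivorship from birth: l_x = s_10·s_11·…·s_x.
  l_10 = 0.81900
  l_11 = 0.46273
  l_12 = 0.33132
R₀ = Σ l_x m(x):
  age 10: 0.81900 × 24 = 19.6560
  age 11: 0.46273 × 21 = 9.7173
  age 12: 0.33132 × 2 = 0.6626
R₀ = 19.6560 + 9.7173 + 0.6626 = 30.0360

30.036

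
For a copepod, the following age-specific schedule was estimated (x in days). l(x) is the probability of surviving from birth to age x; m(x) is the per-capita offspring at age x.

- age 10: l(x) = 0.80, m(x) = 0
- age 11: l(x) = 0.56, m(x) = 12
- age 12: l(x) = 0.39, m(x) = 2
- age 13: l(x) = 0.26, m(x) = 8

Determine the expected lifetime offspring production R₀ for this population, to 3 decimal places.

R₀ = Σ l(x) m(x):
  age 10: 0.80 × 0 = 0.0000
  age 11: 0.56 × 12 = 6.7200
  age 12: 0.39 × 2 = 0.7800
  age 13: 0.26 × 8 = 2.0800
R₀ = 0.0000 + 6.7200 + 0.7800 + 2.0800 = 9.5800

9.580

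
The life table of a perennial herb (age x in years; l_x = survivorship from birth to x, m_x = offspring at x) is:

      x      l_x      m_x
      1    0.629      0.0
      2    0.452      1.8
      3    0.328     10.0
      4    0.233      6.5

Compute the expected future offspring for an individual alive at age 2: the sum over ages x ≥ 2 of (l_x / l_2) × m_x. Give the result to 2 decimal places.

l_2 = 0.452. Conditional survival from age 2 to x is l_x / l_2.
  x=2: (0.452/0.452) × 1.8 = 1.8000
  x=3: (0.328/0.452) × 10.0 = 7.2566
  x=4: (0.233/0.452) × 6.5 = 3.3507
Sum = 1.8000 + 7.2566 + 3.3507 = 12.4073

12.41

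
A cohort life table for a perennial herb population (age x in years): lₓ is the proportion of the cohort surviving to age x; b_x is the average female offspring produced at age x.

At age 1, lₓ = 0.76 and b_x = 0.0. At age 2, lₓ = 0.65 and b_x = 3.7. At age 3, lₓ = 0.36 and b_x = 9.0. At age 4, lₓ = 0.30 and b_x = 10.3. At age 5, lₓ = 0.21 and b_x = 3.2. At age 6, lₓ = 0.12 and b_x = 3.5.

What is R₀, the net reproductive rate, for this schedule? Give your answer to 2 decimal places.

R₀ = Σ lₓ b_x:
  age 1: 0.76 × 0.0 = 0.0000
  age 2: 0.65 × 3.7 = 2.4050
  age 3: 0.36 × 9.0 = 3.2400
  age 4: 0.30 × 10.3 = 3.0900
  age 5: 0.21 × 3.2 = 0.6720
  age 6: 0.12 × 3.5 = 0.4200
R₀ = 0.0000 + 2.4050 + 3.2400 + 3.0900 + 0.6720 + 0.4200 = 9.8270

9.83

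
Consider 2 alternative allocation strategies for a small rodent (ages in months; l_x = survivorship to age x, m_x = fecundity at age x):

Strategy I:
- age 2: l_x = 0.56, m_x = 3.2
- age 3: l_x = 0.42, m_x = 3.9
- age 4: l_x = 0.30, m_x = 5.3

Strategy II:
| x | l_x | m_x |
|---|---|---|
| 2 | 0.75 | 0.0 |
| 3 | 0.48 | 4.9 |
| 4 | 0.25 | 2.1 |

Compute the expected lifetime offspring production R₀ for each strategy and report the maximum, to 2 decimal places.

Strategy I: R₀ = 0.56×3.2 + 0.42×3.9 + 0.30×5.3 = 5.0200
Strategy II: R₀ = 0.75×0.0 + 0.48×4.9 + 0.25×2.1 = 2.8770
Highest R₀: strategy I with 5.0200.

5.02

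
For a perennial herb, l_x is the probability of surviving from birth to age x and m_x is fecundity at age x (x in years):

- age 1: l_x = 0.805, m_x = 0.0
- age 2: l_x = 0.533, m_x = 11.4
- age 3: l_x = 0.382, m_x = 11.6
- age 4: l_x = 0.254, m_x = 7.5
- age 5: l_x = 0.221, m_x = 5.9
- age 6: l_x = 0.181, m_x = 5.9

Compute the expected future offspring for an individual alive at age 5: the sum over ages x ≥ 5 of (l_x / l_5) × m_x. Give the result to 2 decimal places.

10.73

l_5 = 0.221. Conditional survival from age 5 to x is l_x / l_5.
  x=5: (0.221/0.221) × 5.9 = 5.9000
  x=6: (0.181/0.221) × 5.9 = 4.8321
Sum = 5.9000 + 4.8321 = 10.7321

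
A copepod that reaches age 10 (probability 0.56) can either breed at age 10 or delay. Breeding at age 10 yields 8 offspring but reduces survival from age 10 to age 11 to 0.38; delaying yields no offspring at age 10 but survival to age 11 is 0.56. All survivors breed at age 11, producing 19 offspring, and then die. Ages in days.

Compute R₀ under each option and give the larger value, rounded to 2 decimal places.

breed at age 10: R₀ = 0.56 × (8 + 0.38 × 19) = 0.56 × 15.2200 = 8.5232
delay to age 11: R₀ = 0.56 × (0.56 × 19) = 0.56 × 10.6400 = 5.9584
Higher: breed at age 10 (8.5232).

8.52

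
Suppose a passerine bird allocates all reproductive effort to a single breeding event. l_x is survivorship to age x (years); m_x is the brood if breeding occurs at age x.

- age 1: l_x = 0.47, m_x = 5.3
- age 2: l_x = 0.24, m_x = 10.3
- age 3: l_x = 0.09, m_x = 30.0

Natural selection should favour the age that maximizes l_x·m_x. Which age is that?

3

Expected offspring if breeding at age x = l_x × m_x:
  age 1: 0.47 × 5.3 = 2.491
  age 2: 0.24 × 10.3 = 2.472
  age 3: 0.09 × 30.0 = 2.700
Maximum at age 3 (2.700).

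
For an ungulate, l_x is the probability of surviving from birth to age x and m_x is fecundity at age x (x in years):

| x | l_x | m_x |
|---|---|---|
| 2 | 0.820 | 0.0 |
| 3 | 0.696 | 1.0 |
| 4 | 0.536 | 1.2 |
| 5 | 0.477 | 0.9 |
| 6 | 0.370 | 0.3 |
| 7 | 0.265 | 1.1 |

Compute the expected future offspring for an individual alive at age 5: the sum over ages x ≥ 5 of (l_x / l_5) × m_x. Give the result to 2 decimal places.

1.74

l_5 = 0.477. Conditional survival from age 5 to x is l_x / l_5.
  x=5: (0.477/0.477) × 0.9 = 0.9000
  x=6: (0.370/0.477) × 0.3 = 0.2327
  x=7: (0.265/0.477) × 1.1 = 0.6111
Sum = 0.9000 + 0.2327 + 0.6111 = 1.7438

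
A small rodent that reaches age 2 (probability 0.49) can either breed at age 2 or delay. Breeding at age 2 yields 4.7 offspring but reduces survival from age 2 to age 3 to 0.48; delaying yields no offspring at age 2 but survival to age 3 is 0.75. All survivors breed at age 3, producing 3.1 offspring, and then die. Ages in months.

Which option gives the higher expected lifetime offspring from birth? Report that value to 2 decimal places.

3.03

breed at age 2: R₀ = 0.49 × (4.7 + 0.48 × 3.1) = 0.49 × 6.1880 = 3.0321
delay to age 3: R₀ = 0.49 × (0.75 × 3.1) = 0.49 × 2.3250 = 1.1393
Higher: breed at age 2 (3.0321).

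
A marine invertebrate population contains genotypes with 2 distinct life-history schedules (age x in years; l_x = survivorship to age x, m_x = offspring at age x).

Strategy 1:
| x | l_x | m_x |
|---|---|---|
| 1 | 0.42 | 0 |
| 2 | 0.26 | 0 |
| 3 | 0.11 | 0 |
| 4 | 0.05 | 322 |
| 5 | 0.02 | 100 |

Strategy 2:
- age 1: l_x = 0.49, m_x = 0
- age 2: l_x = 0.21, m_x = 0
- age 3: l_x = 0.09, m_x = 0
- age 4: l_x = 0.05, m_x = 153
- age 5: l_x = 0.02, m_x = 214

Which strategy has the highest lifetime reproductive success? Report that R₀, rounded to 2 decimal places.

18.10

Strategy 1: R₀ = 0.42×0 + 0.26×0 + 0.11×0 + 0.05×322 + 0.02×100 = 18.1000
Strategy 2: R₀ = 0.49×0 + 0.21×0 + 0.09×0 + 0.05×153 + 0.02×214 = 11.9300
Highest R₀: strategy 1 with 18.1000.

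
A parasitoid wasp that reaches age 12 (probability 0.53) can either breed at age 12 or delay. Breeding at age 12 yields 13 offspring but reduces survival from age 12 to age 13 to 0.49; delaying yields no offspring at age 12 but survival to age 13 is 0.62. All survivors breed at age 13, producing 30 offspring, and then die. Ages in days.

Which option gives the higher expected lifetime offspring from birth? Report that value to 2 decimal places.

14.68

breed at age 12: R₀ = 0.53 × (13 + 0.49 × 30) = 0.53 × 27.7000 = 14.6810
delay to age 13: R₀ = 0.53 × (0.62 × 30) = 0.53 × 18.6000 = 9.8580
Higher: breed at age 12 (14.6810).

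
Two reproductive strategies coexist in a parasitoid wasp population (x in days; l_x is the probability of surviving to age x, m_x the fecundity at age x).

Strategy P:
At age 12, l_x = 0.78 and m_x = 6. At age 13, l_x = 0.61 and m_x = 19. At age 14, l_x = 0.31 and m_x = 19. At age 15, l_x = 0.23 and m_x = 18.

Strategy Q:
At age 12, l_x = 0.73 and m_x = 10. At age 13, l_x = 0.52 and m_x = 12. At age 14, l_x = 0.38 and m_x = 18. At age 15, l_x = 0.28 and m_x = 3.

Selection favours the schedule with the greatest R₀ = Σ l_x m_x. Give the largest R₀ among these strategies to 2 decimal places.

26.30

Strategy P: R₀ = 0.78×6 + 0.61×19 + 0.31×19 + 0.23×18 = 26.3000
Strategy Q: R₀ = 0.73×10 + 0.52×12 + 0.38×18 + 0.28×3 = 21.2200
Highest R₀: strategy P with 26.3000.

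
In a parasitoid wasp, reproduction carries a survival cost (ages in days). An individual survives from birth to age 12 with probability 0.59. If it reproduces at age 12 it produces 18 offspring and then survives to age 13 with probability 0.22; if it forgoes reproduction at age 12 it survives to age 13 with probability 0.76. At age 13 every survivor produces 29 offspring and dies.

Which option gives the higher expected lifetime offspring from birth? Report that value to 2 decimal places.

breed at age 12: R₀ = 0.59 × (18 + 0.22 × 29) = 0.59 × 24.3800 = 14.3842
delay to age 13: R₀ = 0.59 × (0.76 × 29) = 0.59 × 22.0400 = 13.0036
Higher: breed at age 12 (14.3842).

14.38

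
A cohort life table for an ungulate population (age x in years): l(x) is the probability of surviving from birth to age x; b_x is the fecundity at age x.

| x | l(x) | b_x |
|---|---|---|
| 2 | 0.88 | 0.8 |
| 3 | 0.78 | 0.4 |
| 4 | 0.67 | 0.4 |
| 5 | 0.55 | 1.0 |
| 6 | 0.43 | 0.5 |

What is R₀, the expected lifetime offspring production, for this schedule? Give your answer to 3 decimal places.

2.049

R₀ = Σ l(x) b_x:
  age 2: 0.88 × 0.8 = 0.7040
  age 3: 0.78 × 0.4 = 0.3120
  age 4: 0.67 × 0.4 = 0.2680
  age 5: 0.55 × 1.0 = 0.5500
  age 6: 0.43 × 0.5 = 0.2150
R₀ = 0.7040 + 0.3120 + 0.2680 + 0.5500 + 0.2150 = 2.0490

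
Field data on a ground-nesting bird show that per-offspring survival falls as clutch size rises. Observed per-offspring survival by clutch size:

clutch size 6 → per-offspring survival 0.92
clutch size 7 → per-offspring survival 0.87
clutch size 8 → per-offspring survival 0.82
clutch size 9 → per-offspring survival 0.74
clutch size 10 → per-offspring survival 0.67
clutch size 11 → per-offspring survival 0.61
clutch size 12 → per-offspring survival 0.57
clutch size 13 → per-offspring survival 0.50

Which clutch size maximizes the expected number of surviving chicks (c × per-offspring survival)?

12

Expected surviving chicks = c × s(c):
  c=6: 6 × 0.92 = 5.520
  c=7: 7 × 0.87 = 6.090
  c=8: 8 × 0.82 = 6.560
  c=9: 9 × 0.74 = 6.660
  c=10: 10 × 0.67 = 6.700
  c=11: 11 × 0.61 = 6.710
  c=12: 12 × 0.57 = 6.840
  c=13: 13 × 0.50 = 6.500
Maximum at c = 12 (6.840 surviving chicks).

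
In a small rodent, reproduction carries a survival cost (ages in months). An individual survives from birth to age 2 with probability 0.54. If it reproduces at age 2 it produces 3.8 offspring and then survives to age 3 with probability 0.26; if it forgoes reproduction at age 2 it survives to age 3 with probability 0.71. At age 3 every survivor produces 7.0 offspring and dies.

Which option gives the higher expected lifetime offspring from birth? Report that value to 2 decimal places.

breed at age 2: R₀ = 0.54 × (3.8 + 0.26 × 7.0) = 0.54 × 5.6200 = 3.0348
delay to age 3: R₀ = 0.54 × (0.71 × 7.0) = 0.54 × 4.9700 = 2.6838
Higher: breed at age 2 (3.0348).

3.03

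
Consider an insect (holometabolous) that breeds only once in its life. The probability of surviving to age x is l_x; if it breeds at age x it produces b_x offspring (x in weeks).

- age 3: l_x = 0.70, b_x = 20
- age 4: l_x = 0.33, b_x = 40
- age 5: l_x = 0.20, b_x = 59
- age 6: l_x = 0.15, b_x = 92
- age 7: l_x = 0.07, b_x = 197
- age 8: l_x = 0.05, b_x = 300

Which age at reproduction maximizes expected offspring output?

Expected offspring if breeding at age x = l_x × b_x:
  age 3: 0.70 × 20 = 14.000
  age 4: 0.33 × 40 = 13.200
  age 5: 0.20 × 59 = 11.800
  age 6: 0.15 × 92 = 13.800
  age 7: 0.07 × 197 = 13.790
  age 8: 0.05 × 300 = 15.000
Maximum at age 8 (15.000).

8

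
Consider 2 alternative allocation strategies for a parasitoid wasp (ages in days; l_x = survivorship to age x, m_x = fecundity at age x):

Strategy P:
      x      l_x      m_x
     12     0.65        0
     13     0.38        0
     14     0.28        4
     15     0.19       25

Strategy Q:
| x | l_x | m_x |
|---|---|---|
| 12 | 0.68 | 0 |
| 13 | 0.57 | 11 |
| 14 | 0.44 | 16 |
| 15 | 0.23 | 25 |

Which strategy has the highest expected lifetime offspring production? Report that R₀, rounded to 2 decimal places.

19.06

Strategy P: R₀ = 0.65×0 + 0.38×0 + 0.28×4 + 0.19×25 = 5.8700
Strategy Q: R₀ = 0.68×0 + 0.57×11 + 0.44×16 + 0.23×25 = 19.0600
Highest R₀: strategy Q with 19.0600.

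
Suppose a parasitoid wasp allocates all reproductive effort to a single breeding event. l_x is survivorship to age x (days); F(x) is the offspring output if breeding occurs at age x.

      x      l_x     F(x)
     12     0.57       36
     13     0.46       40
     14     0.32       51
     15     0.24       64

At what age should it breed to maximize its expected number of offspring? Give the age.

12

Expected offspring if breeding at age x = l_x × F(x):
  age 12: 0.57 × 36 = 20.520
  age 13: 0.46 × 40 = 18.400
  age 14: 0.32 × 51 = 16.320
  age 15: 0.24 × 64 = 15.360
Maximum at age 12 (20.520).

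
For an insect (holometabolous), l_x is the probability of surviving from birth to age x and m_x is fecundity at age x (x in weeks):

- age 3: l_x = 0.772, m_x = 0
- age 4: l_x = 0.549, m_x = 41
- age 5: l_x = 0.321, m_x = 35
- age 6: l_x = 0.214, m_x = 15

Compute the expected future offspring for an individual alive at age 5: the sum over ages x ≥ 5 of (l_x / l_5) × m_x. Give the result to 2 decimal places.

l_5 = 0.321. Conditional survival from age 5 to x is l_x / l_5.
  x=5: (0.321/0.321) × 35 = 35.0000
  x=6: (0.214/0.321) × 15 = 10.0000
Sum = 35.0000 + 10.0000 = 45.0000

45.00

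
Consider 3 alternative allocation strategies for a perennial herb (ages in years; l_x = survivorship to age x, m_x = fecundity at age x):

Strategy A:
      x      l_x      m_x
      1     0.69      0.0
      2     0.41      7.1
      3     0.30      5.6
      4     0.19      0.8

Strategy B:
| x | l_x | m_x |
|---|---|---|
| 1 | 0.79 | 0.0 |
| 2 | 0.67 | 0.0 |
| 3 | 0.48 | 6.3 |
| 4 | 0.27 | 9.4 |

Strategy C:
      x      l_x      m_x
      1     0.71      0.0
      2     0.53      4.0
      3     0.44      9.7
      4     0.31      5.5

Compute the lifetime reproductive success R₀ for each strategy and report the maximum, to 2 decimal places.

8.09

Strategy A: R₀ = 0.69×0.0 + 0.41×7.1 + 0.30×5.6 + 0.19×0.8 = 4.7430
Strategy B: R₀ = 0.79×0.0 + 0.67×0.0 + 0.48×6.3 + 0.27×9.4 = 5.5620
Strategy C: R₀ = 0.71×0.0 + 0.53×4.0 + 0.44×9.7 + 0.31×5.5 = 8.0930
Highest R₀: strategy C with 8.0930.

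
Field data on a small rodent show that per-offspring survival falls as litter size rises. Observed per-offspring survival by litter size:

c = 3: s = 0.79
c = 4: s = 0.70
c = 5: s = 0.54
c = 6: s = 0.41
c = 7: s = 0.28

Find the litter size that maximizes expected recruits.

Expected recruits = c × s(c):
  c=3: 3 × 0.79 = 2.370
  c=4: 4 × 0.70 = 2.800
  c=5: 5 × 0.54 = 2.700
  c=6: 6 × 0.41 = 2.460
  c=7: 7 × 0.28 = 1.960
Maximum at c = 4 (2.800 recruits).

4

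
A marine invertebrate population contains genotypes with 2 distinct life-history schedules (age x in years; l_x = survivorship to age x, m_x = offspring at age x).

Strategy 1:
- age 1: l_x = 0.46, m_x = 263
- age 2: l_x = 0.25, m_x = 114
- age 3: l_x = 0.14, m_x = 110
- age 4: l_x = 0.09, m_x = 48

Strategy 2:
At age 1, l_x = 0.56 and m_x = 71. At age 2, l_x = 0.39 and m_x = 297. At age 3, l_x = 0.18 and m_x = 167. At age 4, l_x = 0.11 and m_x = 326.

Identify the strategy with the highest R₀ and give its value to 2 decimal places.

Strategy 1: R₀ = 0.46×263 + 0.25×114 + 0.14×110 + 0.09×48 = 169.2000
Strategy 2: R₀ = 0.56×71 + 0.39×297 + 0.18×167 + 0.11×326 = 221.5100
Highest R₀: strategy 2 with 221.5100.

221.51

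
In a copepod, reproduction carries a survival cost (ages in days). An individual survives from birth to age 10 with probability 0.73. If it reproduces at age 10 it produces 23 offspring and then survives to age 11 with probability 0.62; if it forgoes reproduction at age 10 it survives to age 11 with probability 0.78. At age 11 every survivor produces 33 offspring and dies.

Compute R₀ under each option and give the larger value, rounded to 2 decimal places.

31.73

breed at age 10: R₀ = 0.73 × (23 + 0.62 × 33) = 0.73 × 43.4600 = 31.7258
delay to age 11: R₀ = 0.73 × (0.78 × 33) = 0.73 × 25.7400 = 18.7902
Higher: breed at age 10 (31.7258).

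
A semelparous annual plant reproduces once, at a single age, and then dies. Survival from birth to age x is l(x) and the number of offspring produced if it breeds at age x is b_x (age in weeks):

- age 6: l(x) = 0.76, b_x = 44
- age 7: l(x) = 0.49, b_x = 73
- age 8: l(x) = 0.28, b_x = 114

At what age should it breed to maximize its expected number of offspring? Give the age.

Expected offspring if breeding at age x = l(x) × b_x:
  age 6: 0.76 × 44 = 33.440
  age 7: 0.49 × 73 = 35.770
  age 8: 0.28 × 114 = 31.920
Maximum at age 7 (35.770).

7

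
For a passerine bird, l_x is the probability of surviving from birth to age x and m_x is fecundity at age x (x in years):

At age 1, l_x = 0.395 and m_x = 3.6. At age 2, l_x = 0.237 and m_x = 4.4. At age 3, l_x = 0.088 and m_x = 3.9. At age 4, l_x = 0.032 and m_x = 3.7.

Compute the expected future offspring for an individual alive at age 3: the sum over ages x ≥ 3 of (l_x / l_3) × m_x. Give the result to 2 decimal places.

5.25

l_3 = 0.088. Conditional survival from age 3 to x is l_x / l_3.
  x=3: (0.088/0.088) × 3.9 = 3.9000
  x=4: (0.032/0.088) × 3.7 = 1.3455
Sum = 3.9000 + 1.3455 = 5.2455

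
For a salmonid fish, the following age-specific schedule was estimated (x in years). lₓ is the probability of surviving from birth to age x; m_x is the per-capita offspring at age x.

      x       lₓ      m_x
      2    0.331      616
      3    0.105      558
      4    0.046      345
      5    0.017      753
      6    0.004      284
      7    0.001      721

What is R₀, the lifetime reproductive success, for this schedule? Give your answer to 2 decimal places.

293.01

R₀ = Σ lₓ m_x:
  age 2: 0.331 × 616 = 203.8960
  age 3: 0.105 × 558 = 58.5900
  age 4: 0.046 × 345 = 15.8700
  age 5: 0.017 × 753 = 12.8010
  age 6: 0.004 × 284 = 1.1360
  age 7: 0.001 × 721 = 0.7210
R₀ = 203.8960 + 58.5900 + 15.8700 + 12.8010 + 1.1360 + 0.7210 = 293.0140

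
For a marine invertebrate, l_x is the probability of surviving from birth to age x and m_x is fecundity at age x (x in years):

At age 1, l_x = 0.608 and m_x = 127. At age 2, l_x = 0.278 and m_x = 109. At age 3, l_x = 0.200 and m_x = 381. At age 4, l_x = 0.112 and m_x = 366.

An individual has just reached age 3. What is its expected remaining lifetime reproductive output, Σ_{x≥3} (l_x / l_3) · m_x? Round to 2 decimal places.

l_3 = 0.200. Conditional survival from age 3 to x is l_x / l_3.
  x=3: (0.200/0.200) × 381 = 381.0000
  x=4: (0.112/0.200) × 366 = 204.9600
Sum = 381.0000 + 204.9600 = 585.9600

585.96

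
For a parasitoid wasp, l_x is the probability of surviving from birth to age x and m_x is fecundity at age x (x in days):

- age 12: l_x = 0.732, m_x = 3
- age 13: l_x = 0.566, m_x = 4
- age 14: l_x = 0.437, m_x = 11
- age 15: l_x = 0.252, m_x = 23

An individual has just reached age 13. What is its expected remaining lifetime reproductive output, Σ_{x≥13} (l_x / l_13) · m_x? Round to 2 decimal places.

l_13 = 0.566. Conditional survival from age 13 to x is l_x / l_13.
  x=13: (0.566/0.566) × 4 = 4.0000
  x=14: (0.437/0.566) × 11 = 8.4929
  x=15: (0.252/0.566) × 23 = 10.2403
Sum = 4.0000 + 8.4929 + 10.2403 = 22.7332

22.73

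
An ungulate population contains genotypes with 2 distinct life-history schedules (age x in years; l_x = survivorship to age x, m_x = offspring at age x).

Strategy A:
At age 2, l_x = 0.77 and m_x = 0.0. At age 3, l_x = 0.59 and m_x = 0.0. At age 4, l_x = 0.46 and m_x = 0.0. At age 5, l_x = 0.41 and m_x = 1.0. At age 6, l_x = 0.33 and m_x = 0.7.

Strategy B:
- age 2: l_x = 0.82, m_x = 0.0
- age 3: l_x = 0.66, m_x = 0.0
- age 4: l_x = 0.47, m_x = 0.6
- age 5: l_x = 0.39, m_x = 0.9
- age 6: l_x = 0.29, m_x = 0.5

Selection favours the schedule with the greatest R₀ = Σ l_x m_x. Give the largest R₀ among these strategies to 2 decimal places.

Strategy A: R₀ = 0.77×0.0 + 0.59×0.0 + 0.46×0.0 + 0.41×1.0 + 0.33×0.7 = 0.6410
Strategy B: R₀ = 0.82×0.0 + 0.66×0.0 + 0.47×0.6 + 0.39×0.9 + 0.29×0.5 = 0.7780
Highest R₀: strategy B with 0.7780.

0.78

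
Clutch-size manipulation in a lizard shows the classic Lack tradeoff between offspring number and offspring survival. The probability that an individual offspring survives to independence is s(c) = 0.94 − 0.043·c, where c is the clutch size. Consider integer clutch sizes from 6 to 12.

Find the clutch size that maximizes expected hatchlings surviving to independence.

Expected hatchlings surviving to independence = c × s(c):
  c=6: 6 × 0.682 = 4.092
  c=7: 7 × 0.639 = 4.473
  c=8: 8 × 0.596 = 4.768
  c=9: 9 × 0.553 = 4.977
  c=10: 10 × 0.510 = 5.100
  c=11: 11 × 0.467 = 5.137
  c=12: 12 × 0.424 = 5.088
Maximum at c = 11 (5.137 hatchlings surviving to independence).

11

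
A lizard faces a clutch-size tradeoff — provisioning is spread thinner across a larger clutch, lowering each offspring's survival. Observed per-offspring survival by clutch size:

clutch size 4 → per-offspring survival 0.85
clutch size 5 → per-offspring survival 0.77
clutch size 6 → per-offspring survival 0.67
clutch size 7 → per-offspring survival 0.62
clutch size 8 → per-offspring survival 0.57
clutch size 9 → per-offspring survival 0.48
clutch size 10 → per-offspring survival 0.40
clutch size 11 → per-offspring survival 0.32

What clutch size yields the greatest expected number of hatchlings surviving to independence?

8

Expected hatchlings surviving to independence = c × s(c):
  c=4: 4 × 0.85 = 3.400
  c=5: 5 × 0.77 = 3.850
  c=6: 6 × 0.67 = 4.020
  c=7: 7 × 0.62 = 4.340
  c=8: 8 × 0.57 = 4.560
  c=9: 9 × 0.48 = 4.320
  c=10: 10 × 0.40 = 4.000
  c=11: 11 × 0.32 = 3.520
Maximum at c = 8 (4.560 hatchlings surviving to independence).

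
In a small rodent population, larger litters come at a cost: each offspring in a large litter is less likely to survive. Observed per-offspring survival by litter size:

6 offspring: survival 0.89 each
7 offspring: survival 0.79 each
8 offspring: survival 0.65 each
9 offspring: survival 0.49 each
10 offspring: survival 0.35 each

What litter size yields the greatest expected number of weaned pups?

Expected weaned pups = c × s(c):
  c=6: 6 × 0.89 = 5.340
  c=7: 7 × 0.79 = 5.530
  c=8: 8 × 0.65 = 5.200
  c=9: 9 × 0.49 = 4.410
  c=10: 10 × 0.35 = 3.500
Maximum at c = 7 (5.530 weaned pups).

7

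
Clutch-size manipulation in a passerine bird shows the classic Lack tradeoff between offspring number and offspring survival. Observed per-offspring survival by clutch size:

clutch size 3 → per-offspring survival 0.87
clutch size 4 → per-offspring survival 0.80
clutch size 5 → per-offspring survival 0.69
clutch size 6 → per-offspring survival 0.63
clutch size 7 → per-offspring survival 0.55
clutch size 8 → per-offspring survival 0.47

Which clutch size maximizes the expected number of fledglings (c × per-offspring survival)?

7

Expected fledglings = c × s(c):
  c=3: 3 × 0.87 = 2.610
  c=4: 4 × 0.80 = 3.200
  c=5: 5 × 0.69 = 3.450
  c=6: 6 × 0.63 = 3.780
  c=7: 7 × 0.55 = 3.850
  c=8: 8 × 0.47 = 3.760
Maximum at c = 7 (3.850 fledglings).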